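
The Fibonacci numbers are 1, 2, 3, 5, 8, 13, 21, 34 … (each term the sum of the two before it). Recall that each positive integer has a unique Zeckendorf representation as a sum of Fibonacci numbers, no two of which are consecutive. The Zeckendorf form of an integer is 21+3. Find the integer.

24

21+3 = 24.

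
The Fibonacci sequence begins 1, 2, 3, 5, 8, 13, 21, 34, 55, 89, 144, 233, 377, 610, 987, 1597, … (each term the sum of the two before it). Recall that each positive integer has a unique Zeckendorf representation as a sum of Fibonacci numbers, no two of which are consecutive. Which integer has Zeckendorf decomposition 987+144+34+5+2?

1172

987+144+34+5+2 = 1172.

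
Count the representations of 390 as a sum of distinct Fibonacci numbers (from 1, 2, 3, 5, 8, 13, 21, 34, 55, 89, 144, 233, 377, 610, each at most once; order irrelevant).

12

Each representation comes from the Zeckendorf form by replacing some F_k with F_{k−1} + F_{k−2} where possible.
390 = 377+13 = 377+8+5 = 233+144+13 = 377+8+3+2 = … (8 more), for 12 in all.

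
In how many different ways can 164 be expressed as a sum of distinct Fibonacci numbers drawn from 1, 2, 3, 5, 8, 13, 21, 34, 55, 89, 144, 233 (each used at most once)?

3

Each representation comes from the Zeckendorf form by replacing some F_k with F_{k−1} + F_{k−2} where possible.
164 = 144+13+5+2 = 89+55+13+5+2 = 89+34+21+13+5+2 — 3 representations.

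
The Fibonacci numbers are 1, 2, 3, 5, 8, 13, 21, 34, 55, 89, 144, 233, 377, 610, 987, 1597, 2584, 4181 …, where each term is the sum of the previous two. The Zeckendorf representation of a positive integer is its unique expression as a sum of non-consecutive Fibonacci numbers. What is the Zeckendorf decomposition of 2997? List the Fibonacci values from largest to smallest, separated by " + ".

2584 + 377 + 34 + 2

Greedily peel off the largest Fibonacci term at each step:
2584 ≤ 2997 < 4181, so take 2584; remainder 413
377 ≤ 413 < 610, so take 377; remainder 36
34 ≤ 36 < 55, so take 34; remainder 2
2 ≤ 2 < 3, so take 2; remainder 0
So 2997 = 2584 + 377 + 34 + 2, with no two terms consecutive in the sequence.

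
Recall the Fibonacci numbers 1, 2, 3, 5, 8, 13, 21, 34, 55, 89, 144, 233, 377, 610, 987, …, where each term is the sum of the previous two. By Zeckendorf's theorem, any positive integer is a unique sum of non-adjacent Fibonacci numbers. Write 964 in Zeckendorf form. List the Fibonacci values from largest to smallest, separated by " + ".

610 + 233 + 89 + 21 + 8 + 3

964: greatest Fibonacci not exceeding it is 610, leaving 354
354: greatest Fibonacci not exceeding it is 233, leaving 121
121: greatest Fibonacci not exceeding it is 89, leaving 32
32: greatest Fibonacci not exceeding it is 21, leaving 11
11: greatest Fibonacci not exceeding it is 8, leaving 3
3: greatest Fibonacci not exceeding it is 3, leaving 0
So 964 = 610 + 233 + 89 + 21 + 8 + 3, with no two terms consecutive in the sequence.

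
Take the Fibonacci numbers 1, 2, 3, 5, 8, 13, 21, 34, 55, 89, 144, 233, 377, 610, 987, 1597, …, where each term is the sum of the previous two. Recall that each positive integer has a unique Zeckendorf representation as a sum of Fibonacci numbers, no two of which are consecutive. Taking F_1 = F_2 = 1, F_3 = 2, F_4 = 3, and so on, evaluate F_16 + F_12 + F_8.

F_16 + F_12 + F_8 = 987 + 144 + 21 = 1152.

1152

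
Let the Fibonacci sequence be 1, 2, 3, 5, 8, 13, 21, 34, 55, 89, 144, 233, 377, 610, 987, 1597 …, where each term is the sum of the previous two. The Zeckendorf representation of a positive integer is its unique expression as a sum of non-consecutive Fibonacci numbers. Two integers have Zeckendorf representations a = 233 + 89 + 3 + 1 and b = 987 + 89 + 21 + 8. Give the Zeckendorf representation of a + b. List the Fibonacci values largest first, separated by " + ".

987 + 377 + 55 + 8 + 3 + 1

The two numbers are 326 and 1105, so their sum is 1431.
Greedy algorithm:
take 987 (≤ 1431); 1431 − 987 = 444
take 377 (≤ 444); 444 − 377 = 67
take 55 (≤ 67); 67 − 55 = 12
take 8 (≤ 12); 12 − 8 = 4
take 3 (≤ 4); 4 − 3 = 1
take 1 (≤ 1); 1 − 1 = 0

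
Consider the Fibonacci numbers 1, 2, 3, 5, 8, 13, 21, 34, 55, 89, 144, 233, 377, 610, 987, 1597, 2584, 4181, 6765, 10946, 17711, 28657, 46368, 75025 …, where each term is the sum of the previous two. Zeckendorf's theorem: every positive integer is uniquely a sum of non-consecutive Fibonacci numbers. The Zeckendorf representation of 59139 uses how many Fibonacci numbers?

7

Repeatedly subtract the largest Fibonacci number that fits:
59139 − 46368 = 12771
12771 − 10946 = 1825
1825 − 1597 = 228
228 − 144 = 84
84 − 55 = 29
29 − 21 = 8
8 − 8 = 0
59139 = 46368 + 10946 + 1597 + 144 + 55 + 21 + 8, which has 7 terms.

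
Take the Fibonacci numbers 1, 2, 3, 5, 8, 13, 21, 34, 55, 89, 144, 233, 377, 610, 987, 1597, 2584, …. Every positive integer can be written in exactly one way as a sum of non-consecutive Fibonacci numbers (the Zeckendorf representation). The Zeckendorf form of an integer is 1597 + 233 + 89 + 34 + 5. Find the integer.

1958

1597 + 233 + 89 + 34 + 5 = 1958.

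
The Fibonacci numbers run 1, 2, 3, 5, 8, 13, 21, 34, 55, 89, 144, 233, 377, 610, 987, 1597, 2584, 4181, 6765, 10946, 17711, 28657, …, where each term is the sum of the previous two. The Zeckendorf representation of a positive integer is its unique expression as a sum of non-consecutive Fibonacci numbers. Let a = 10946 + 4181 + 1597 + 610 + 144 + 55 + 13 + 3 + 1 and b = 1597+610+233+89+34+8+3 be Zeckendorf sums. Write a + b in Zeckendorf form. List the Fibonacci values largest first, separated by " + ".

The two numbers are 17550 and 2574, so their sum is 20124.
Greedily peel off the largest Fibonacci term at each step:
17711 ≤ 20124 < 28657, so take 17711; remainder 2413
1597 ≤ 2413 < 2584, so take 1597; remainder 816
610 ≤ 816 < 987, so take 610; remainder 206
144 ≤ 206 < 233, so take 144; remainder 62
55 ≤ 62 < 89, so take 55; remainder 7
5 ≤ 7 < 8, so take 5; remainder 2
2 ≤ 2 < 3, so take 2; remainder 0

17711 + 1597 + 610 + 144 + 55 + 5 + 2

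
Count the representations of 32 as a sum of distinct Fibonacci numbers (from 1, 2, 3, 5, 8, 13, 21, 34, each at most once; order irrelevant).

32 = 21+8+3 = 21+8+2+1 = 21+5+3+2+1 = … (1 more), for 4 in all.

4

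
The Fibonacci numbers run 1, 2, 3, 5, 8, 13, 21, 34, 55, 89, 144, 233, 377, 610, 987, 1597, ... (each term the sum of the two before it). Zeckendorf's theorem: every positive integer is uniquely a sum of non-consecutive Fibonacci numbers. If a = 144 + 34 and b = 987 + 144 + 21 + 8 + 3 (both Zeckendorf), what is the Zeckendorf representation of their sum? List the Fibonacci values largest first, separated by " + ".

The two numbers are 178 and 1163, so their sum is 1341.
Greedy algorithm:
subtract 987 from 1341: 354 remains
subtract 233 from 354: 121 remains
subtract 89 from 121: 32 remains
subtract 21 from 32: 11 remains
subtract 8 from 11: 3 remains
subtract 3 from 3: 0 remains

987 + 233 + 89 + 21 + 8 + 3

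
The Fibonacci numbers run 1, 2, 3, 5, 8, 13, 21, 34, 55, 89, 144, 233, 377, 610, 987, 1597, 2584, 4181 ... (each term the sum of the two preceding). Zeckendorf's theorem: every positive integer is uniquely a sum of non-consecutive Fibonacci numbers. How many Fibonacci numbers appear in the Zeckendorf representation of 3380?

Greedily peel off the largest Fibonacci term at each step:
largest Fibonacci ≤ 3380 is 2584; 3380 − 2584 = 796
largest Fibonacci ≤ 796 is 610; 796 − 610 = 186
largest Fibonacci ≤ 186 is 144; 186 − 144 = 42
largest Fibonacci ≤ 42 is 34; 42 − 34 = 8
largest Fibonacci ≤ 8 is 8; 8 − 8 = 0
3380 = 2584 + 610 + 144 + 34 + 8, which has 5 terms.

5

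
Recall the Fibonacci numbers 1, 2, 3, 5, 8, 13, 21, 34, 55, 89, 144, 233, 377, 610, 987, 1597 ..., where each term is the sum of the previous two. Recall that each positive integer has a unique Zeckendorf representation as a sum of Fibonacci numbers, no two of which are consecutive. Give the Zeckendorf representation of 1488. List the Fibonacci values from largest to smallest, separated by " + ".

Greedy algorithm:
987 ≤ 1488 < 1597, so take 987; remainder 501
377 ≤ 501 < 610, so take 377; remainder 124
89 ≤ 124 < 144, so take 89; remainder 35
34 ≤ 35 < 55, so take 34; remainder 1
1 ≤ 1 < 2, so take 1; remainder 0
So 1488 = 987 + 377 + 89 + 34 + 1, with no two terms consecutive in the sequence.

987 + 377 + 89 + 34 + 1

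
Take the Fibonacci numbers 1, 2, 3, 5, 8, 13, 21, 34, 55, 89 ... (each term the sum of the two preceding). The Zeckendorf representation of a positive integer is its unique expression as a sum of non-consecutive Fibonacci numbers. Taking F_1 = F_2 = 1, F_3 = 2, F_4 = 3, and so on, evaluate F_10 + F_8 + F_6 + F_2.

85

F_10 + F_8 + F_6 + F_2 = 55 + 21 + 8 + 1 = 85.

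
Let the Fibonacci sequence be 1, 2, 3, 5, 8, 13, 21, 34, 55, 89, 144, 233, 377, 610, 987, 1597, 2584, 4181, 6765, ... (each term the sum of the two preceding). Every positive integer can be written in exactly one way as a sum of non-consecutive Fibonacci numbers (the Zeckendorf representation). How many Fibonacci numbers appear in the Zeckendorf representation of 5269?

6

5269: greatest Fibonacci not exceeding it is 4181, leaving 1088
1088: greatest Fibonacci not exceeding it is 987, leaving 101
101: greatest Fibonacci not exceeding it is 89, leaving 12
12: greatest Fibonacci not exceeding it is 8, leaving 4
4: greatest Fibonacci not exceeding it is 3, leaving 1
1: greatest Fibonacci not exceeding it is 1, leaving 0
5269 = 4181 + 987 + 89 + 8 + 3 + 1, which has 6 terms.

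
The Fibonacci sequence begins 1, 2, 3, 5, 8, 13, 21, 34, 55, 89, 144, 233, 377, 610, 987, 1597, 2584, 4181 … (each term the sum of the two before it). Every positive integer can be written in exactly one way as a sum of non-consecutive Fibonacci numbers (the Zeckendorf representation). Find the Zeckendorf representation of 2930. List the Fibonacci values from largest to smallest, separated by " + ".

Greedy algorithm:
subtract 2584 from 2930: 346 remains
subtract 233 from 346: 113 remains
subtract 89 from 113: 24 remains
subtract 21 from 24: 3 remains
subtract 3 from 3: 0 remains
So 2930 = 2584 + 233 + 89 + 21 + 3, with no two terms consecutive in the sequence.

2584 + 233 + 89 + 21 + 3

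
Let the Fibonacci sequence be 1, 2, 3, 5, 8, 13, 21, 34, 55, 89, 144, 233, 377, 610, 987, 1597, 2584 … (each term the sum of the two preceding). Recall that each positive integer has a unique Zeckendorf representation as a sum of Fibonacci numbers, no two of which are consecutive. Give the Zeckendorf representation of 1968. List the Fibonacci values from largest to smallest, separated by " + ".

Repeatedly subtract the largest Fibonacci number that fits:
1968 − 1597 = 371
371 − 233 = 138
138 − 89 = 49
49 − 34 = 15
15 − 13 = 2
2 − 2 = 0
So 1968 = 1597 + 233 + 89 + 34 + 13 + 2, with no two terms consecutive in the sequence.

1597 + 233 + 89 + 34 + 13 + 2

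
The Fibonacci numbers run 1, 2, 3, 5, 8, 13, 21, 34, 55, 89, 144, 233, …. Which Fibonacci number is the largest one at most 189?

144

144 ≤ 189 < 233, so the largest Fibonacci number not exceeding 189 is 144.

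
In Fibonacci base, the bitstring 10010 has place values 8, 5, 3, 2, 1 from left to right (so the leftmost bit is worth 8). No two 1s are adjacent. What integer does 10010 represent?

Summing the place values of the 1 bits: 8 + 2 = 10.

10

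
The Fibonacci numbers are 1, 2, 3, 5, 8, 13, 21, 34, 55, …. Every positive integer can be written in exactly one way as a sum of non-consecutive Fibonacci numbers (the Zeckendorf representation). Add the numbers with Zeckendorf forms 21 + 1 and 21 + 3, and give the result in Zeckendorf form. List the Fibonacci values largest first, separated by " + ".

The two numbers are 22 and 24, so their sum is 46.
Greedily peel off the largest Fibonacci term at each step:
46 − 34 = 12
12 − 8 = 4
4 − 3 = 1
1 − 1 = 0

34 + 8 + 3 + 1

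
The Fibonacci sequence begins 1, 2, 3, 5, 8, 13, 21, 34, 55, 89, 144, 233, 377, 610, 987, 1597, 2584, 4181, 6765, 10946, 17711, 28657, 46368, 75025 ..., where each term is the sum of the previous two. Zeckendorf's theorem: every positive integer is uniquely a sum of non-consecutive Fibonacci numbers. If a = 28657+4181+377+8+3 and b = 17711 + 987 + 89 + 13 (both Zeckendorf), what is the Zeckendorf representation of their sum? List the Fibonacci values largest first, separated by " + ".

46368 + 4181 + 987 + 377 + 89 + 21 + 3

The two numbers are 33226 and 18800, so their sum is 52026.
Repeatedly subtract the largest Fibonacci number that fits:
52026 − 46368 = 5658
5658 − 4181 = 1477
1477 − 987 = 490
490 − 377 = 113
113 − 89 = 24
24 − 21 = 3
3 − 3 = 0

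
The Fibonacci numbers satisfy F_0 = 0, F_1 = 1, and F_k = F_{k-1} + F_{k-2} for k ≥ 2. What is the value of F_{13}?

233

Iterating the recurrence up to F_{7} = 13 and F_{6} = 8:
F_{8} = F_{7} + F_{6} = 13 + 8 = 21
F_{9} = F_{8} + F_{7} = 21 + 13 = 34
F_{10} = F_{9} + F_{8} = 34 + 21 = 55
F_{11} = F_{10} + F_{9} = 55 + 34 = 89
F_{12} = F_{11} + F_{10} = 89 + 55 = 144
F_{13} = F_{12} + F_{11} = 144 + 89 = 233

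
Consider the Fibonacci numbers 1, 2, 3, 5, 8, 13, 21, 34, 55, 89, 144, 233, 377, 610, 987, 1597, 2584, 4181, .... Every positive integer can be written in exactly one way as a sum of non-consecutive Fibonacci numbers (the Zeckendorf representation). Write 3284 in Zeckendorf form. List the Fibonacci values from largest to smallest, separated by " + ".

2584 + 610 + 89 + 1

Repeatedly subtract the largest Fibonacci number that fits:
largest Fibonacci ≤ 3284 is 2584; 3284 − 2584 = 700
largest Fibonacci ≤ 700 is 610; 700 − 610 = 90
largest Fibonacci ≤ 90 is 89; 90 − 89 = 1
largest Fibonacci ≤ 1 is 1; 1 − 1 = 0
So 3284 = 2584 + 610 + 89 + 1, with no two terms consecutive in the sequence.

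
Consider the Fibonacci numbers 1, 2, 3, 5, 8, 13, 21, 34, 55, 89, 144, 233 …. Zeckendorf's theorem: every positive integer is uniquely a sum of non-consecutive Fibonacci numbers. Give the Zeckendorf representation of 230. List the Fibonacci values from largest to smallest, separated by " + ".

144 + 55 + 21 + 8 + 2

230 − 144 = 86
86 − 55 = 31
31 − 21 = 10
10 − 8 = 2
2 − 2 = 0
So 230 = 144 + 55 + 21 + 8 + 2, with no two terms consecutive in the sequence.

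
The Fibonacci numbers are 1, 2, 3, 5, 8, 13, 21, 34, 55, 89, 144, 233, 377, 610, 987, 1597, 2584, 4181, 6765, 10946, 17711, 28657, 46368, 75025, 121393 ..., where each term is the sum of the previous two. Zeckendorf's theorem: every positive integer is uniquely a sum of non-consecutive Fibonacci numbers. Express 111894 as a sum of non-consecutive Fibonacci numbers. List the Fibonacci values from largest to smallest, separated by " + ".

75025 + 28657 + 6765 + 987 + 377 + 55 + 21 + 5 + 2

Greedily peel off the largest Fibonacci term at each step:
largest Fibonacci ≤ 111894 is 75025; 111894 − 75025 = 36869
largest Fibonacci ≤ 36869 is 28657; 36869 − 28657 = 8212
largest Fibonacci ≤ 8212 is 6765; 8212 − 6765 = 1447
largest Fibonacci ≤ 1447 is 987; 1447 − 987 = 460
largest Fibonacci ≤ 460 is 377; 460 − 377 = 83
largest Fibonacci ≤ 83 is 55; 83 − 55 = 28
largest Fibonacci ≤ 28 is 21; 28 − 21 = 7
largest Fibonacci ≤ 7 is 5; 7 − 5 = 2
largest Fibonacci ≤ 2 is 2; 2 − 2 = 0
So 111894 = 75025 + 28657 + 6765 + 987 + 377 + 55 + 21 + 5 + 2, with no two terms consecutive in the sequence.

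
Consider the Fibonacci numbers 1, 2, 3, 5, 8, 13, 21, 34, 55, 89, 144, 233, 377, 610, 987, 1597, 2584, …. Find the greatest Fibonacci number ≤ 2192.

1597 ≤ 2192 < 2584, so the largest Fibonacci number not exceeding 2192 is 1597.

1597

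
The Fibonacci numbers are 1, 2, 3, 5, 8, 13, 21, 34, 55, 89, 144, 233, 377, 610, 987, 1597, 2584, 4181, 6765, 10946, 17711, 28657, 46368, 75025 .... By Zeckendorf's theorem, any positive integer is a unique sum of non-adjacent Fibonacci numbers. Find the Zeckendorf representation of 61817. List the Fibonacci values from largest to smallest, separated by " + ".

46368 + 10946 + 4181 + 233 + 89

Greedy algorithm:
46368 ≤ 61817 < 75025, so take 46368; remainder 15449
10946 ≤ 15449 < 17711, so take 10946; remainder 4503
4181 ≤ 4503 < 6765, so take 4181; remainder 322
233 ≤ 322 < 377, so take 233; remainder 89
89 ≤ 89 < 144, so take 89; remainder 0
So 61817 = 46368 + 10946 + 4181 + 233 + 89, with no two terms consecutive in the sequence.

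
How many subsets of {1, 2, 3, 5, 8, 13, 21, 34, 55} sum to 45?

Each representation comes from the Zeckendorf form by replacing some F_k with F_{k−1} + F_{k−2} where possible.
45 = 34+8+3 = 34+8+2+1 = 21+13+8+3 = 34+5+3+2+1 = … (2 more), for 6 in all.

6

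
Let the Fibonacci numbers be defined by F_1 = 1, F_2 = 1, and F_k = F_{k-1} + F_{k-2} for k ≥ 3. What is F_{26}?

121393

Iterating the recurrence up to F_{21} = 10946 and F_{20} = 6765:
F_{22} = F_{21} + F_{20} = 10946 + 6765 = 17711
F_{23} = F_{22} + F_{21} = 17711 + 10946 = 28657
F_{24} = F_{23} + F_{22} = 28657 + 17711 = 46368
F_{25} = F_{24} + F_{23} = 46368 + 28657 = 75025
F_{26} = F_{25} + F_{24} = 75025 + 46368 = 121393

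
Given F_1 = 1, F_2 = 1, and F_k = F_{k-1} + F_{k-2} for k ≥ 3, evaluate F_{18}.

Iterating the recurrence up to F_{13} = 233 and F_{12} = 144:
F_{14} = F_{13} + F_{12} = 233 + 144 = 377
F_{15} = F_{14} + F_{13} = 377 + 233 = 610
F_{16} = F_{15} + F_{14} = 610 + 377 = 987
F_{17} = F_{16} + F_{15} = 987 + 610 = 1597
F_{18} = F_{17} + F_{16} = 1597 + 987 = 2584

2584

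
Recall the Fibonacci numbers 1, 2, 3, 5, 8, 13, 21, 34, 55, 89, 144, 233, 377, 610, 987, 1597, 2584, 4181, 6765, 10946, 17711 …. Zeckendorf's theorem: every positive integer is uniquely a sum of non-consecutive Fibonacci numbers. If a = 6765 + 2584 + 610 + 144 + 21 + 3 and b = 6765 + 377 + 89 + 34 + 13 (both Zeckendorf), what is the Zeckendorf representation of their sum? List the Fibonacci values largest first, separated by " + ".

10946 + 4181 + 1597 + 610 + 55 + 13 + 3

The two numbers are 10127 and 7278, so their sum is 17405.
take 10946 (≤ 17405); 17405 − 10946 = 6459
take 4181 (≤ 6459); 6459 − 4181 = 2278
take 1597 (≤ 2278); 2278 − 1597 = 681
take 610 (≤ 681); 681 − 610 = 71
take 55 (≤ 71); 71 − 55 = 16
take 13 (≤ 16); 16 − 13 = 3
take 3 (≤ 3); 3 − 3 = 0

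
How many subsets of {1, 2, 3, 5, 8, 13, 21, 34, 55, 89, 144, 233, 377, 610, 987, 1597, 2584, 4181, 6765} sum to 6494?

29

6494 = 4181+1597+610+89+13+3+1 = 4181+1597+610+89+8+5+3+1 = 4181+1597+610+55+34+13+3+1 = … (26 more), for 29 in all.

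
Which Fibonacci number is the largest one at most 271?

233 ≤ 271 < 377, so the largest Fibonacci number not exceeding 271 is 233.

233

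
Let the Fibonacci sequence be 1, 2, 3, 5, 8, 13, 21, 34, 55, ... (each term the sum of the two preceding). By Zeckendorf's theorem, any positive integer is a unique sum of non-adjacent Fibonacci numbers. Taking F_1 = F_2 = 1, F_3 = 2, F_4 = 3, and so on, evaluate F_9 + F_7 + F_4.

50

F_9 + F_7 + F_4 = 34 + 13 + 3 = 50.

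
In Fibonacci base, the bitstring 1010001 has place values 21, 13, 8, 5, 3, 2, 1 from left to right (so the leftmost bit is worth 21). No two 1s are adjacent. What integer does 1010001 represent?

30

Summing the place values of the 1 bits: 21 + 8 + 1 = 30.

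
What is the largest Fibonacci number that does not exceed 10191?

6765

6765 ≤ 10191 < 10946, so the largest Fibonacci number not exceeding 10191 is 6765.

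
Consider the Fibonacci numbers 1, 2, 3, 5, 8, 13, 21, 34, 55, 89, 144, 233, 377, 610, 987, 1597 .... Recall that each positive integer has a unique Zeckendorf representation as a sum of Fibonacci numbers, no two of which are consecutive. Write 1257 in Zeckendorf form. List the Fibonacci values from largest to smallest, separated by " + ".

Repeatedly subtract the largest Fibonacci number that fits:
take 987 (≤ 1257); 1257 − 987 = 270
take 233 (≤ 270); 270 − 233 = 37
take 34 (≤ 37); 37 − 34 = 3
take 3 (≤ 3); 3 − 3 = 0
So 1257 = 987 + 233 + 34 + 3, with no two terms consecutive in the sequence.

987 + 233 + 34 + 3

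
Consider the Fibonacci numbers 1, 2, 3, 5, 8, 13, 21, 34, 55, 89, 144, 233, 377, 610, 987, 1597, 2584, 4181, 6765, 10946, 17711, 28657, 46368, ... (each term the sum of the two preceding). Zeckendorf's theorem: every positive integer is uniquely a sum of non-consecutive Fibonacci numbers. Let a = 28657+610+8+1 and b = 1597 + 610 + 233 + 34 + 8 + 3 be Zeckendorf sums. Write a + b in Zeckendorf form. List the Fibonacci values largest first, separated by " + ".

28657 + 2584 + 377 + 89 + 34 + 13 + 5 + 2

The two numbers are 29276 and 2485, so their sum is 31761.
Repeatedly subtract the largest Fibonacci number that fits:
take 28657 (≤ 31761); 31761 − 28657 = 3104
take 2584 (≤ 3104); 3104 − 2584 = 520
take 377 (≤ 520); 520 − 377 = 143
take 89 (≤ 143); 143 − 89 = 54
take 34 (≤ 54); 54 − 34 = 20
take 13 (≤ 20); 20 − 13 = 7
take 5 (≤ 7); 7 − 5 = 2
take 2 (≤ 2); 2 − 2 = 0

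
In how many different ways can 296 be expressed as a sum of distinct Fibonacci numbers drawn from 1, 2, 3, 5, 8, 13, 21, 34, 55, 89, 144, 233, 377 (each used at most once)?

Starting from the Zeckendorf form and repeatedly splitting a term F_k into F_{k−1} + F_{k−2} (when neither is already used) reaches every representation.
296 = 233+55+8 = 233+55+5+3 = 233+34+21+8 = … (13 more), for 16 in all.

16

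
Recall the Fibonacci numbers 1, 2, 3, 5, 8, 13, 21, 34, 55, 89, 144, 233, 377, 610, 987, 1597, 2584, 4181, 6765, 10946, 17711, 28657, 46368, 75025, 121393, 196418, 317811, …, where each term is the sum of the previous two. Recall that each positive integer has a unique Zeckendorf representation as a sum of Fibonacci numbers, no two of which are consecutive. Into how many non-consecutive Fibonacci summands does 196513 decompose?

4

Greedy algorithm:
largest Fibonacci ≤ 196513 is 196418; 196513 − 196418 = 95
largest Fibonacci ≤ 95 is 89; 95 − 89 = 6
largest Fibonacci ≤ 6 is 5; 6 − 5 = 1
largest Fibonacci ≤ 1 is 1; 1 − 1 = 0
196513 = 196418 + 89 + 5 + 1, which has 4 terms.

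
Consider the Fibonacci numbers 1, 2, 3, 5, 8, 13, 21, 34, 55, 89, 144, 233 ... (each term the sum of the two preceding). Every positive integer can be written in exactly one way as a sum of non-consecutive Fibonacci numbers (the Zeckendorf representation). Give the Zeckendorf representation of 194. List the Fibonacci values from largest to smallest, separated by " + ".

144 + 34 + 13 + 3

Repeatedly subtract the largest Fibonacci number that fits:
largest Fibonacci ≤ 194 is 144; 194 − 144 = 50
largest Fibonacci ≤ 50 is 34; 50 − 34 = 16
largest Fibonacci ≤ 16 is 13; 16 − 13 = 3
largest Fibonacci ≤ 3 is 3; 3 − 3 = 0
So 194 = 144 + 34 + 13 + 3, with no two terms consecutive in the sequence.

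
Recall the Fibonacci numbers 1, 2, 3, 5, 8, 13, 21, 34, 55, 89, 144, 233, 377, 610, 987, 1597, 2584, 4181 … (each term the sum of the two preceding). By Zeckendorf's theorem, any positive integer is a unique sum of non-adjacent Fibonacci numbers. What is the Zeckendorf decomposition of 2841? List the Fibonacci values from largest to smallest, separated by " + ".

largest Fibonacci ≤ 2841 is 2584; 2841 − 2584 = 257
largest Fibonacci ≤ 257 is 233; 257 − 233 = 24
largest Fibonacci ≤ 24 is 21; 24 − 21 = 3
largest Fibonacci ≤ 3 is 3; 3 − 3 = 0
So 2841 = 2584 + 233 + 21 + 3, with no two terms consecutive in the sequence.

2584 + 233 + 21 + 3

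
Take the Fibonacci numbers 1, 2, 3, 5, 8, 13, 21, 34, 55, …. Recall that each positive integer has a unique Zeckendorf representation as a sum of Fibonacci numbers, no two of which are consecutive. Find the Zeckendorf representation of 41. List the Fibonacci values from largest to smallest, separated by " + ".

34 + 5 + 2

41: greatest Fibonacci not exceeding it is 34, leaving 7
7: greatest Fibonacci not exceeding it is 5, leaving 2
2: greatest Fibonacci not exceeding it is 2, leaving 0
So 41 = 34 + 5 + 2, with no two terms consecutive in the sequence.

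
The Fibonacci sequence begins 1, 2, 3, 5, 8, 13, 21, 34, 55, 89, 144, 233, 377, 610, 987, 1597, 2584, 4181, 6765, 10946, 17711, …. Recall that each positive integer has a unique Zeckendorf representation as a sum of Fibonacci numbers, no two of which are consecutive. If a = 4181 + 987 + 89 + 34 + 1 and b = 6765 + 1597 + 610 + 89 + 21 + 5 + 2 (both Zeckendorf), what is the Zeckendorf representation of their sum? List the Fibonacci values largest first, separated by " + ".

The two numbers are 5292 and 9089, so their sum is 14381.
Greedily peel off the largest Fibonacci term at each step:
14381: greatest Fibonacci not exceeding it is 10946, leaving 3435
3435: greatest Fibonacci not exceeding it is 2584, leaving 851
851: greatest Fibonacci not exceeding it is 610, leaving 241
241: greatest Fibonacci not exceeding it is 233, leaving 8
8: greatest Fibonacci not exceeding it is 8, leaving 0

10946 + 2584 + 610 + 233 + 8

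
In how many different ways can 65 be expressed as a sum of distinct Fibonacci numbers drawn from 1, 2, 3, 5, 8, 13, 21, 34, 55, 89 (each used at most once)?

5

65 = 55+8+2 = 55+5+3+2 = 34+21+8+2 = 34+21+5+3+2 = 34+13+8+5+3+2 — 5 representations.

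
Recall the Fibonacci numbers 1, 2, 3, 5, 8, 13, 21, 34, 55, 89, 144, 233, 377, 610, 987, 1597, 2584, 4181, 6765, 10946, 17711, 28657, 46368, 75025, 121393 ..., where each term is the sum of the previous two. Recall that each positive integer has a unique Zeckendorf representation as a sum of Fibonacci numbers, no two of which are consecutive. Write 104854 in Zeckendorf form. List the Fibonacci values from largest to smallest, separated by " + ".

75025 + 28657 + 987 + 144 + 34 + 5 + 2

Repeatedly subtract the largest Fibonacci number that fits:
subtract 75025 from 104854: 29829 remains
subtract 28657 from 29829: 1172 remains
subtract 987 from 1172: 185 remains
subtract 144 from 185: 41 remains
subtract 34 from 41: 7 remains
subtract 5 from 7: 2 remains
subtract 2 from 2: 0 remains
So 104854 = 75025 + 28657 + 987 + 144 + 34 + 5 + 2, with no two terms consecutive in the sequence.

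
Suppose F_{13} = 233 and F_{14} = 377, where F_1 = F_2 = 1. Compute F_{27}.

196418

By F_{2k+1} = F_k² + F_{k+1}²: F_{27} = 233² + 377² = 54289 + 142129 = 196418.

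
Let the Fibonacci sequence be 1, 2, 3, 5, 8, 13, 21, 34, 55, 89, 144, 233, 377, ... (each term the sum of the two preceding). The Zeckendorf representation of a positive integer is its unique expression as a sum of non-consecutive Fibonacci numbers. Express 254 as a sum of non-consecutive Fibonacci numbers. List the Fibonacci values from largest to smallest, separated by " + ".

233 + 21

Greedily peel off the largest Fibonacci term at each step:
take 233 (≤ 254); 254 − 233 = 21
take 21 (≤ 21); 21 − 21 = 0
So 254 = 233 + 21, with no two terms consecutive in the sequence.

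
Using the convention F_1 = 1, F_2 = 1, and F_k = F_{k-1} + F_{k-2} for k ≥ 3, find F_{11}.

Iterating the recurrence up to F_{5} = 5 and F_{4} = 3:
F_{6} = F_{5} + F_{4} = 5 + 3 = 8
F_{7} = F_{6} + F_{5} = 8 + 5 = 13
F_{8} = F_{7} + F_{6} = 13 + 8 = 21
F_{9} = F_{8} + F_{7} = 21 + 13 = 34
F_{10} = F_{9} + F_{8} = 34 + 21 = 55
F_{11} = F_{10} + F_{9} = 55 + 34 = 89

89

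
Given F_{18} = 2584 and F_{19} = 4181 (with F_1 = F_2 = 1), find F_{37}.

By F_{2k+1} = F_k² + F_{k+1}²: F_{37} = 2584² + 4181² = 6677056 + 17480761 = 24157817.

24157817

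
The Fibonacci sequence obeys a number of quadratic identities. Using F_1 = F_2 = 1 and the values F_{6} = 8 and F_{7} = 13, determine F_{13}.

233

By F_{2k+1} = F_k² + F_{k+1}²: F_{13} = 8² + 13² = 64 + 169 = 233.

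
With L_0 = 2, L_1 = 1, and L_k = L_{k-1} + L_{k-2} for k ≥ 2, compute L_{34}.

12752043

Iterating the recurrence up to L_{29} = 1149851 and L_{28} = 710647:
L_{30} = L_{29} + L_{28} = 1149851 + 710647 = 1860498
L_{31} = L_{30} + L_{29} = 1860498 + 1149851 = 3010349
L_{32} = L_{31} + L_{30} = 3010349 + 1860498 = 4870847
L_{33} = L_{32} + L_{31} = 4870847 + 3010349 = 7881196
L_{34} = L_{33} + L_{32} = 7881196 + 4870847 = 12752043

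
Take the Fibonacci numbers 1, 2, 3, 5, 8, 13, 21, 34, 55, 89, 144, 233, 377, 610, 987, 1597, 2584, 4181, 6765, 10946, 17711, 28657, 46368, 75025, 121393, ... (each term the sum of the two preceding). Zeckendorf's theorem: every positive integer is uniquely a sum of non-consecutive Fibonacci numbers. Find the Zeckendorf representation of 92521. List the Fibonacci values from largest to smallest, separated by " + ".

75025 + 10946 + 4181 + 1597 + 610 + 144 + 13 + 5

92521: greatest Fibonacci not exceeding it is 75025, leaving 17496
17496: greatest Fibonacci not exceeding it is 10946, leaving 6550
6550: greatest Fibonacci not exceeding it is 4181, leaving 2369
2369: greatest Fibonacci not exceeding it is 1597, leaving 772
772: greatest Fibonacci not exceeding it is 610, leaving 162
162: greatest Fibonacci not exceeding it is 144, leaving 18
18: greatest Fibonacci not exceeding it is 13, leaving 5
5: greatest Fibonacci not exceeding it is 5, leaving 0
So 92521 = 75025 + 10946 + 4181 + 1597 + 610 + 144 + 13 + 5, with no two terms consecutive in the sequence.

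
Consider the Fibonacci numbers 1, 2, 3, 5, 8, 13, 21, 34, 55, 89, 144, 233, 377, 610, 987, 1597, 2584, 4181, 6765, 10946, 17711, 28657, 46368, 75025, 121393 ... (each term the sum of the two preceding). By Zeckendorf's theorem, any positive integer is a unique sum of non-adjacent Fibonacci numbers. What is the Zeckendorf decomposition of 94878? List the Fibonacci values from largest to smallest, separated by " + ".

75025 + 17711 + 1597 + 377 + 144 + 21 + 3

Greedily peel off the largest Fibonacci term at each step:
take 75025 (≤ 94878); 94878 − 75025 = 19853
take 17711 (≤ 19853); 19853 − 17711 = 2142
take 1597 (≤ 2142); 2142 − 1597 = 545
take 377 (≤ 545); 545 − 377 = 168
take 144 (≤ 168); 168 − 144 = 24
take 21 (≤ 24); 24 − 21 = 3
take 3 (≤ 3); 3 − 3 = 0
So 94878 = 75025 + 17711 + 1597 + 377 + 144 + 21 + 3, with no two terms consecutive in the sequence.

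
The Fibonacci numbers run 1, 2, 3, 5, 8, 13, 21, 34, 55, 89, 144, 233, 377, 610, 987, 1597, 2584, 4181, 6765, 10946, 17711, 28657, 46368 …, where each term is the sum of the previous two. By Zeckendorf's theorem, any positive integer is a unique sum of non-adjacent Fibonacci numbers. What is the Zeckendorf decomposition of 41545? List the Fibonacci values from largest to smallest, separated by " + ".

Repeatedly subtract the largest Fibonacci number that fits:
subtract 28657 from 41545: 12888 remains
subtract 10946 from 12888: 1942 remains
subtract 1597 from 1942: 345 remains
subtract 233 from 345: 112 remains
subtract 89 from 112: 23 remains
subtract 21 from 23: 2 remains
subtract 2 from 2: 0 remains
So 41545 = 28657 + 10946 + 1597 + 233 + 89 + 21 + 2, with no two terms consecutive in the sequence.

28657 + 10946 + 1597 + 233 + 89 + 21 + 2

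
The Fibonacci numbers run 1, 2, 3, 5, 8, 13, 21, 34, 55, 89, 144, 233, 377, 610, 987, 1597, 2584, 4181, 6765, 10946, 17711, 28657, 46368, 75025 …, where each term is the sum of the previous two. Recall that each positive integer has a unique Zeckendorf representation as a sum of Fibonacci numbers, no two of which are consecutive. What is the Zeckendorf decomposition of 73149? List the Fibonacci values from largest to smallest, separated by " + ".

46368 + 17711 + 6765 + 1597 + 610 + 89 + 8 + 1

73149: greatest Fibonacci not exceeding it is 46368, leaving 26781
26781: greatest Fibonacci not exceeding it is 17711, leaving 9070
9070: greatest Fibonacci not exceeding it is 6765, leaving 2305
2305: greatest Fibonacci not exceeding it is 1597, leaving 708
708: greatest Fibonacci not exceeding it is 610, leaving 98
98: greatest Fibonacci not exceeding it is 89, leaving 9
9: greatest Fibonacci not exceeding it is 8, leaving 1
1: greatest Fibonacci not exceeding it is 1, leaving 0
So 73149 = 46368 + 17711 + 6765 + 1597 + 610 + 89 + 8 + 1, with no two terms consecutive in the sequence.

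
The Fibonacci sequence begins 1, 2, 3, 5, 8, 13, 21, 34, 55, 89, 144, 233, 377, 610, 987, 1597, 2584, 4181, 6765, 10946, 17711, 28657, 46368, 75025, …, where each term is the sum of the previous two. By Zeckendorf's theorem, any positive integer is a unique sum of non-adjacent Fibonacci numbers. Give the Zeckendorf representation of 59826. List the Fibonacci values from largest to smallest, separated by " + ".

Repeatedly subtract the largest Fibonacci number that fits:
59826: greatest Fibonacci not exceeding it is 46368, leaving 13458
13458: greatest Fibonacci not exceeding it is 10946, leaving 2512
2512: greatest Fibonacci not exceeding it is 1597, leaving 915
915: greatest Fibonacci not exceeding it is 610, leaving 305
305: greatest Fibonacci not exceeding it is 233, leaving 72
72: greatest Fibonacci not exceeding it is 55, leaving 17
17: greatest Fibonacci not exceeding it is 13, leaving 4
4: greatest Fibonacci not exceeding it is 3, leaving 1
1: greatest Fibonacci not exceeding it is 1, leaving 0
So 59826 = 46368 + 10946 + 1597 + 610 + 233 + 55 + 13 + 3 + 1, with no two terms consecutive in the sequence.

46368 + 10946 + 1597 + 610 + 233 + 55 + 13 + 3 + 1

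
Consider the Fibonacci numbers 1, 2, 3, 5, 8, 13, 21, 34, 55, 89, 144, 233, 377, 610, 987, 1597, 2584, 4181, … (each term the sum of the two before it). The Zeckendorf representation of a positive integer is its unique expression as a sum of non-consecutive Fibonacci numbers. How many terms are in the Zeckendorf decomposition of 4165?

subtract 2584 from 4165: 1581 remains
subtract 987 from 1581: 594 remains
subtract 377 from 594: 217 remains
subtract 144 from 217: 73 remains
subtract 55 from 73: 18 remains
subtract 13 from 18: 5 remains
subtract 5 from 5: 0 remains
4165 = 2584 + 987 + 377 + 144 + 55 + 13 + 5, which has 7 terms.

7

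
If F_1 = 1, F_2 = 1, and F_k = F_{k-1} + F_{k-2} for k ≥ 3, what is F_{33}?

Iterating the recurrence up to F_{29} = 514229 and F_{28} = 317811:
F_{30} = F_{29} + F_{28} = 514229 + 317811 = 832040
F_{31} = F_{30} + F_{29} = 832040 + 514229 = 1346269
F_{32} = F_{31} + F_{30} = 1346269 + 832040 = 2178309
F_{33} = F_{32} + F_{31} = 2178309 + 1346269 = 3524578

3524578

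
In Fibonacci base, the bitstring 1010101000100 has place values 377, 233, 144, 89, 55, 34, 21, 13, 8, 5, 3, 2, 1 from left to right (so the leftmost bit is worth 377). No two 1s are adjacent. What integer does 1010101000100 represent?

Summing the place values of the 1 bits: 377 + 144 + 55 + 21 + 3 = 600.

600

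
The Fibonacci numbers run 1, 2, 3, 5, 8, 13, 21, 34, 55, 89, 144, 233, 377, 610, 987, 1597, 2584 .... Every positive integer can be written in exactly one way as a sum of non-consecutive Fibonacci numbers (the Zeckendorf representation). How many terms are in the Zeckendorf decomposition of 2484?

6

2484 − 1597 = 887
887 − 610 = 277
277 − 233 = 44
44 − 34 = 10
10 − 8 = 2
2 − 2 = 0
2484 = 1597 + 610 + 233 + 34 + 8 + 2, which has 6 terms.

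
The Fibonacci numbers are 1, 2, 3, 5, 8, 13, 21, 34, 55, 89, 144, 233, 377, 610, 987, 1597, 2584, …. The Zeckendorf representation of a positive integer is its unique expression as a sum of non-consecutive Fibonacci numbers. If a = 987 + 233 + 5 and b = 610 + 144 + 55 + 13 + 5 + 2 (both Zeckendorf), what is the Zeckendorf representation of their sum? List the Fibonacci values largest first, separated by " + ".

1597 + 377 + 55 + 21 + 3 + 1

The two numbers are 1225 and 829, so their sum is 2054.
1597 ≤ 2054 < 2584, so take 1597; remainder 457
377 ≤ 457 < 610, so take 377; remainder 80
55 ≤ 80 < 89, so take 55; remainder 25
21 ≤ 25 < 34, so take 21; remainder 4
3 ≤ 4 < 5, so take 3; remainder 1
1 ≤ 1 < 2, so take 1; remainder 0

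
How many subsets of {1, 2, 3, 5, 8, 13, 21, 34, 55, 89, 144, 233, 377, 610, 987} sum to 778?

778 = 610+144+21+3 = 610+144+21+2+1 = 610+144+13+8+3 = 610+89+55+21+3 = … (22 more), for 26 in all.

26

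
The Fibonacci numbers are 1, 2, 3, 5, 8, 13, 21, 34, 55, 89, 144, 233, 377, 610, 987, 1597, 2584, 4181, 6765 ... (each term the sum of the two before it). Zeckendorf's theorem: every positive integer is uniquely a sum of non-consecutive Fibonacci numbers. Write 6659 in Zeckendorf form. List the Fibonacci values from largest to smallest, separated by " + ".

Greedy algorithm:
subtract 4181 from 6659: 2478 remains
subtract 1597 from 2478: 881 remains
subtract 610 from 881: 271 remains
subtract 233 from 271: 38 remains
subtract 34 from 38: 4 remains
subtract 3 from 4: 1 remains
subtract 1 from 1: 0 remains
So 6659 = 4181 + 1597 + 610 + 233 + 34 + 3 + 1, with no two terms consecutive in the sequence.

4181 + 1597 + 610 + 233 + 34 + 3 + 1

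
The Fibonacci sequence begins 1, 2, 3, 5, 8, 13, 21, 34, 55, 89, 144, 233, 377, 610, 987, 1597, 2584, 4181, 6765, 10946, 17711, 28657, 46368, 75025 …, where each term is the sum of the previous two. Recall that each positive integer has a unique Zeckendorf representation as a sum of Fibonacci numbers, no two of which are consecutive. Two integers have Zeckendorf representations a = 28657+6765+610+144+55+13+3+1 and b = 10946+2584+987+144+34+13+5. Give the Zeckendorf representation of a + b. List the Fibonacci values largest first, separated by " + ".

The two numbers are 36248 and 14713, so their sum is 50961.
largest Fibonacci ≤ 50961 is 46368; 50961 − 46368 = 4593
largest Fibonacci ≤ 4593 is 4181; 4593 − 4181 = 412
largest Fibonacci ≤ 412 is 377; 412 − 377 = 35
largest Fibonacci ≤ 35 is 34; 35 − 34 = 1
largest Fibonacci ≤ 1 is 1; 1 − 1 = 0

46368 + 4181 + 377 + 34 + 1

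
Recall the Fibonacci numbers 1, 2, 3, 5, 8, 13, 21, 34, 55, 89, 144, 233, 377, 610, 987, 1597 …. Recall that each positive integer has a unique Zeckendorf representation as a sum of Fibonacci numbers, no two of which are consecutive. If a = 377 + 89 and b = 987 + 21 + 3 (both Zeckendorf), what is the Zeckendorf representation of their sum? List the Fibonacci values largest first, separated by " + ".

987 + 377 + 89 + 21 + 3

The two numbers are 466 and 1011, so their sum is 1477.
1477: greatest Fibonacci not exceeding it is 987, leaving 490
490: greatest Fibonacci not exceeding it is 377, leaving 113
113: greatest Fibonacci not exceeding it is 89, leaving 24
24: greatest Fibonacci not exceeding it is 21, leaving 3
3: greatest Fibonacci not exceeding it is 3, leaving 0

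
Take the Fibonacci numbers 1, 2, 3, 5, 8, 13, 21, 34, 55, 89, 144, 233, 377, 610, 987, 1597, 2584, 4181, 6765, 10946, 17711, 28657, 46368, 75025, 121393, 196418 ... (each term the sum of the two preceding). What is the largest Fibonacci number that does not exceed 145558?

121393 ≤ 145558 < 196418, so the largest Fibonacci number not exceeding 145558 is 121393.

121393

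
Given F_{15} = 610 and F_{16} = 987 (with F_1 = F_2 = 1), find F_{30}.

832040

By the doubling identity F_{2k} = F_k(2F_{k+1} − F_k): F_{30} = 610·(2·987 − 610) = 610·1364 = 832040.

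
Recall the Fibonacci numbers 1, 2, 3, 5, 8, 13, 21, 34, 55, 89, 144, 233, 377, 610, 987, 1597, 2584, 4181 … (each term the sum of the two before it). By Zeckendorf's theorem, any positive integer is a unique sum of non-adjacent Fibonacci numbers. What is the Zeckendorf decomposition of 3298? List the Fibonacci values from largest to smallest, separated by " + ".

2584 + 610 + 89 + 13 + 2

largest Fibonacci ≤ 3298 is 2584; 3298 − 2584 = 714
largest Fibonacci ≤ 714 is 610; 714 − 610 = 104
largest Fibonacci ≤ 104 is 89; 104 − 89 = 15
largest Fibonacci ≤ 15 is 13; 15 − 13 = 2
largest Fibonacci ≤ 2 is 2; 2 − 2 = 0
So 3298 = 2584 + 610 + 89 + 13 + 2, with no two terms consecutive in the sequence.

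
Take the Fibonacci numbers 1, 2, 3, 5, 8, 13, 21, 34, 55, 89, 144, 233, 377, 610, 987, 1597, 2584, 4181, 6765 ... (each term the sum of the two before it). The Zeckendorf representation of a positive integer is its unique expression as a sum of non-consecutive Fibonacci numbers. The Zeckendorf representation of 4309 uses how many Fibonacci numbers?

Greedy algorithm:
4309: greatest Fibonacci not exceeding it is 4181, leaving 128
128: greatest Fibonacci not exceeding it is 89, leaving 39
39: greatest Fibonacci not exceeding it is 34, leaving 5
5: greatest Fibonacci not exceeding it is 5, leaving 0
4309 = 4181 + 89 + 34 + 5, which has 4 terms.

4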